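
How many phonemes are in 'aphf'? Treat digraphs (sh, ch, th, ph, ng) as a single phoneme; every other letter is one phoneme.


Parsing 'aphf' greedily, digraphs first:
  'a' -> vowel phoneme (phonemes so far: 1)
  'ph' -> digraph (1 consonant phoneme) (phonemes so far: 2)
  'f' -> consonant phoneme (phonemes so far: 3)
Total phonemes: 3

3


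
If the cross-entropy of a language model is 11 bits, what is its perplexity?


Perplexity formula: PP = 2^H
H = 11
PP = 2^11
PP = 2^11 = 2048

2048


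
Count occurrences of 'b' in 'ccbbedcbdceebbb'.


Scanning 'ccbbedcbdceebbb' for 'b':
  Position 2: 'b' -> MATCH (count: 1)
  Position 3: 'b' -> MATCH (count: 2)
  Position 7: 'b' -> MATCH (count: 3)
  Position 12: 'b' -> MATCH (count: 4)
  Position 13: 'b' -> MATCH (count: 5)
  Position 14: 'b' -> MATCH (count: 6)
Total occurrences of 'b': 6

6


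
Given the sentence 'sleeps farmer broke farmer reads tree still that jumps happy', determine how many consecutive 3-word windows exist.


Word trigrams from [10] words:
  Trigram 1: (sleeps farmer broke)
  Trigram 2: (farmer broke farmer)
  Trigram 3: (broke farmer reads)
  Trigram 4: (farmer reads tree)
  Trigram 5: (reads tree still)
  Trigram 6: (tree still that)
  Trigram 7: (still that jumps)
  Trigram 8: (that jumps happy)
Total word trigrams: 10 - 2 = 8

8


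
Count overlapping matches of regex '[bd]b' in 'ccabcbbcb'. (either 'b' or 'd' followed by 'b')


Pattern: [bd]b means either 'b' or 'd' followed by 'b'.
Scanning 'ccabcbbcb' position-by-position:
  Pos 0: window 'cc' -> no
  Pos 1: window 'ca' -> no
  Pos 2: window 'ab' -> no
  Pos 3: window 'bc' -> no
  Pos 4: window 'cb' -> no
  Pos 5: window 'bb' -> MATCH
  Pos 6: window 'bc' -> no
  Pos 7: window 'cb' -> no
  Pos 8: window 'b' -> no
Total matches: 1

1


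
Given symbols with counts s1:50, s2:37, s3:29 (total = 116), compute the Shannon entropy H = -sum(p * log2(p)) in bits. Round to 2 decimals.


Computing entropy H = -sum(p_i * log2(p_i)):
  s1: p = 50/116 = 0.4310, -p*log2(p) = 0.5233
  s2: p = 37/116 = 0.3190, -p*log2(p) = 0.5258
  s3: p = 29/116 = 0.2500, -p*log2(p) = 0.5000
H = sum of terms = 1.5491
Rounded to 2 decimals: 1.55

1.55


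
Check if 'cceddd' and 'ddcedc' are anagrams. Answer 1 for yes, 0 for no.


Sort characters of 'cceddd': 'ccddde'
Sort characters of 'ddcedc': 'ccddde'
Sorted forms match -> they ARE anagrams
Result: 1

1


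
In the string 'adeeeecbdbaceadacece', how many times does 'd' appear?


Scanning 'adeeeecbdbaceadacece' for 'd':
  Position 1: 'd' -> MATCH (count: 1)
  Position 8: 'd' -> MATCH (count: 2)
  Position 14: 'd' -> MATCH (count: 3)
Total occurrences of 'd': 3

3


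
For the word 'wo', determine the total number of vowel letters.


Scanning each character of 'wo':
  Position 1: 'w' -> consonant (running count: 0)
  Position 2: 'o' -> vowel (running count: 1)
Total vowels: 1

1


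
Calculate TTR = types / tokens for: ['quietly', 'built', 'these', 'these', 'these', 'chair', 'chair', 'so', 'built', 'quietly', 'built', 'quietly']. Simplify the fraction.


Tokens: 12
Unique types: ('built', 'chair', 'quietly', 'so', 'these') = 5
TTR = 5/12
Already in lowest terms.

5/12


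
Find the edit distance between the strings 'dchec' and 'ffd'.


Building DP table for s1='dchec' (len 5) and s2='ffd' (len 3):
       f  f  d
    0  1  2  3
  d 1  1  2  2
  c 2  2  2  3
  h 3  3  3  3
  e 4  4  4  4
  c 5  5  5  5
Edit distance = dp[5][3] = 5

5


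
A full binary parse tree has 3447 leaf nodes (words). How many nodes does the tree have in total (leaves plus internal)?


Leaf nodes (terminals): 3447
Internal nodes = n - 1 = 3447 - 1 = 3446
Total = leaves + internal = 3447 + 3446 = 6893

6893


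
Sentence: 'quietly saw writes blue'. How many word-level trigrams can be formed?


Word trigrams from [4] words:
  Trigram 1: (quietly saw writes)
  Trigram 2: (saw writes blue)
Total word trigrams: 4 - 2 = 2

2


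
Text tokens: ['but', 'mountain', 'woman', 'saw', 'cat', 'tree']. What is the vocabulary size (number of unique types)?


Listing all tokens and tracking unique types:
  Token 1: 'but' -> NEW (unique so far: 1)
  Token 2: 'mountain' -> NEW (unique so far: 2)
  Token 3: 'woman' -> NEW (unique so far: 3)
  Token 4: 'saw' -> NEW (unique so far: 4)
  Token 5: 'cat' -> NEW (unique so far: 5)
  Token 6: 'tree' -> NEW (unique so far: 6)
Unique types: ('but', 'cat', 'mountain', 'saw', 'tree', 'woman')
Vocabulary size: 6

6


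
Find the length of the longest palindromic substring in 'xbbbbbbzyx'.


Scanning 'xbbbbbbzyx' for palindromic substrings.
Substring at positions 1-6: 'bbbbbb'.
Check: reverse('bbbbbb') = 'bbbbbb' -> palindrome confirmed.
Neighbouring characters ('x' / 'z') break symmetry, so it cannot extend further.
No longer palindromic substring exists; longest length = 6

6


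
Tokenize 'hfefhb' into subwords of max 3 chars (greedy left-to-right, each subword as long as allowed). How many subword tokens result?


'hfefhb' has 6 characters.
Chunking with max size 3:
  Chunk 1: 'hfe' (positions 0-2)
  Chunk 2: 'fhb' (positions 3-5)
Total chunks: ceil(6 / 3) = 2

2


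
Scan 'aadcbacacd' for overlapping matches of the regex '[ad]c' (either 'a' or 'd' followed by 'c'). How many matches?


Pattern: [ad]c means either 'a' or 'd' followed by 'c'.
Scanning 'aadcbacacd' position-by-position:
  Pos 0: window 'aa' -> no
  Pos 1: window 'ad' -> no
  Pos 2: window 'dc' -> MATCH
  Pos 3: window 'cb' -> no
  Pos 4: window 'ba' -> no
  Pos 5: window 'ac' -> MATCH
  Pos 6: window 'ca' -> no
  Pos 7: window 'ac' -> MATCH
  Pos 8: window 'cd' -> no
  Pos 9: window 'd' -> no
Total matches: 3

3


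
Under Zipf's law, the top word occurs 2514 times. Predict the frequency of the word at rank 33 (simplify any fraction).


Zipf's law: freq(rank) = f1 / rank
f1 = 2514, rank = 33
freq = 2514 / 33
GCD(2514, 33) = 3
Simplified: 838/11

838/11


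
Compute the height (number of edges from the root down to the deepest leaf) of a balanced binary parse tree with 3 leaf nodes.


In a balanced binary tree with n leaves the deepest leaf is ceil(log2(n)) edges below the root.
log2(3) = 1.5850
ceil(1.5850) = 2
height (edges) = 2

2


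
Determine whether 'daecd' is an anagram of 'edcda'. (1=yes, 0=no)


Sort characters of 'daecd': 'acdde'
Sort characters of 'edcda': 'acdde'
Sorted forms match -> they ARE anagrams
Result: 1

1


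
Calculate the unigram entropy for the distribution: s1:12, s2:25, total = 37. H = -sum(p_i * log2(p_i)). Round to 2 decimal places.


Computing entropy H = -sum(p_i * log2(p_i)):
  s1: p = 12/37 = 0.3243, -p*log2(p) = 0.5269
  s2: p = 25/37 = 0.6757, -p*log2(p) = 0.3822
H = sum of terms = 0.9091
Rounded to 2 decimals: 0.91

0.91


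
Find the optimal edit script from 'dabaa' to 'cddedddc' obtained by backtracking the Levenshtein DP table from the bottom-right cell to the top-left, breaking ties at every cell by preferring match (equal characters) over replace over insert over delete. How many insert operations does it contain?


Edit distance = 7. Backtracking from cell (5, 8) with preference match > replace > insert > delete,
then listing the resulting alignment 'dabaa' -> 'cddedddc' left to right:
  Step 1: insert 'c' [insertion #1]
  Step 2: insert 'd' [insertion #2]
  Step 3: keep 'd'
  Step 4: insert 'e' [insertion #3]
  Step 5: replace a->d
  Step 6: replace b->d
  Step 7: replace a->d
  Step 8: replace a->c
Total insertions: 3

3


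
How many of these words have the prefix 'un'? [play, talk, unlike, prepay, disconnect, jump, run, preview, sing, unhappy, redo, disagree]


Checking each word for prefix 'un':
  'play' -> no (count: 0)
  'talk' -> no (count: 0)
  'unlike' -> YES, starts with 'un' (count: 1)
  'prepay' -> no (count: 1)
  'disconnect' -> no (count: 1)
  'jump' -> no (count: 1)
  'run' -> no (count: 1)
  'preview' -> no (count: 1)
  'sing' -> no (count: 1)
  'unhappy' -> YES, starts with 'un' (count: 2)
  'redo' -> no (count: 2)
  'disagree' -> no (count: 2)
Total with prefix 'un': 2

2


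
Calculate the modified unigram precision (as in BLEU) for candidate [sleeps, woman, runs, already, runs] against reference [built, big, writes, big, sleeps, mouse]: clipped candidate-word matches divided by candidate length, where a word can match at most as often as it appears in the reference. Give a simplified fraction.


Reference word counts: {'big': 2, 'built': 1, 'mouse': 1, 'sleeps': 1, 'writes': 1}
Checking each candidate word (with clipping):
  'sleeps' -> in reference (ref count 1, used 1/1) -> match (matches: 1)
  'woman' -> not in reference -> no match (matches: 1)
  'runs' -> not in reference -> no match (matches: 1)
  'already' -> not in reference -> no match (matches: 1)
  'runs' -> not in reference -> no match (matches: 1)
Clipped matches: 1, Candidate length: 5
Precision = 1/5

1/5


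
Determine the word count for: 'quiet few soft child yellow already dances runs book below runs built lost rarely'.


Counting words by splitting on spaces:
  Word 1: 'quiet'
  Word 2: 'few'
  Word 3: 'soft'
  Word 4: 'child'
  Word 5: 'yellow'
  Word 6: 'already'
  Word 7: 'dances'
  Word 8: 'runs'
  Word 9: 'book'
  Word 10: 'below'
  Word 11: 'runs'
  Word 12: 'built'
  Word 13: 'lost'
  Word 14: 'rarely'
Total words: 14

14


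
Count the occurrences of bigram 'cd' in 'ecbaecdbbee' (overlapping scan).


Scanning 'ecbaecdbbee' for bigram 'cd':
  Position 0: 'ec' -> no
  Position 1: 'cb' -> no
  Position 2: 'ba' -> no
  Position 3: 'ae' -> no
  Position 4: 'ec' -> no
  Position 5: 'cd' -> MATCH
  Position 6: 'db' -> no
  Position 7: 'bb' -> no
  Position 8: 'be' -> no
  Position 9: 'ee' -> no
Total matches: 1

1


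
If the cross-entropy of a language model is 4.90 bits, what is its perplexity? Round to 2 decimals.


Perplexity formula: PP = 2^H
H = 4.90
PP = 2^4.90
Decompose: 2^4.90 = 2^4 * 2^0.90
2^4 = 16, 2^0.90 ~ 1.8660660
PP ~ 16 * 1.8660660 = 29.8570560
Rounded to 2 decimals: 29.86

29.86


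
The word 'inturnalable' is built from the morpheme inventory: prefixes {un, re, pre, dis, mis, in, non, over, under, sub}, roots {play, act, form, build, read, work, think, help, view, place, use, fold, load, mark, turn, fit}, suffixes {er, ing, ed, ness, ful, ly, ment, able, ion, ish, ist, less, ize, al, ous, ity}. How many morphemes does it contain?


Segmenting 'inturnalable' against the inventory:
  'in' -> prefix (morpheme 1)
  'turn' -> root (morpheme 2)
  'al' -> suffix (morpheme 3)
  'able' -> suffix (morpheme 4)
Total morphemes: 4

4


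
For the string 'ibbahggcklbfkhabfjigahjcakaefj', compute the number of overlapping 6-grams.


String 'ibbahggcklbfkhabfjigahjcakaefj' has length L = 30.
Number of overlapping n-grams = L - n + 1
Substituting: 30 - 6 + 1 = 25

25


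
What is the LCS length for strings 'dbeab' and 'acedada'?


DP table for LCS of 'dbeab' and 'acedada':
       a  c  e  d  a  d  a
    0  0  0  0  0  0  0  0
  d 0  0  0  0  1  1  1  1
  b 0  0  0  0  1  1  1  1
  e 0  0  0  1  1  1  1  1
  a 0  1  1  1  1  2  2  2
  b 0  1  1  1  1  2  2  2
LCS: 'da'
LCS length = 2

2


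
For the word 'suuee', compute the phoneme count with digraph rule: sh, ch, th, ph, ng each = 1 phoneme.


Parsing 'suuee' greedily, digraphs first:
  's' -> consonant phoneme (phonemes so far: 1)
  'u' -> vowel phoneme (phonemes so far: 2)
  'u' -> vowel phoneme (phonemes so far: 3)
  'e' -> vowel phoneme (phonemes so far: 4)
  'e' -> vowel phoneme (phonemes so far: 5)
Total phonemes: 5

5


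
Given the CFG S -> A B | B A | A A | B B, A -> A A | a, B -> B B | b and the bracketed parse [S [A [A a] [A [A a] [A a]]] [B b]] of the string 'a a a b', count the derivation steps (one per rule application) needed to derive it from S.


Every bracketed nonterminal node [X ...] in the tree is produced by exactly one rule application.
Reading the tree off as a leftmost derivation:
  Step 1: S  =>  A B   (applied S -> A B)
  Step 2: A B  =>  A A B   (applied A -> A A)
  Step 3: A A B  =>  a A B   (applied A -> a)
  Step 4: a A B  =>  a A A B   (applied A -> A A)
  Step 5: a A A B  =>  a a A B   (applied A -> a)
  Step 6: a a A B  =>  a a a B   (applied A -> a)
  Step 7: a a a B  =>  a a a b   (applied B -> b)
Final yield: a a a b
Total rewrite steps: 7

7


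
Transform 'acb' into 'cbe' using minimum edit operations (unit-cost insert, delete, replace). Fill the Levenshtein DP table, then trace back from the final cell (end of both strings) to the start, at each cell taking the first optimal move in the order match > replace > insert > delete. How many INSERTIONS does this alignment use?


Edit distance = 2. Backtracking from cell (3, 3) with preference match > replace > insert > delete,
then listing the resulting alignment 'acb' -> 'cbe' left to right:
  Step 1: delete 'a'
  Step 2: keep 'c'
  Step 3: keep 'b'
  Step 4: insert 'e' [insertion #1]
Total insertions: 1

1


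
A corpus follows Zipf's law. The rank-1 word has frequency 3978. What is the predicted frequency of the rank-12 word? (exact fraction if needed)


Zipf's law: freq(rank) = f1 / rank
f1 = 3978, rank = 12
freq = 3978 / 12
GCD(3978, 12) = 6
Simplified: 663/2

663/2


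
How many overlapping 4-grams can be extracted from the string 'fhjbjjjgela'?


String 'fhjbjjjgela' has length L = 11.
Number of overlapping n-grams = L - n + 1
Substituting: 11 - 4 + 1 = 8

8


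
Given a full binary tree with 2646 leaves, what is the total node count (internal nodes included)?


Leaf nodes (terminals): 2646
Internal nodes = n - 1 = 2646 - 1 = 2645
Total = leaves + internal = 2646 + 2645 = 5291

5291


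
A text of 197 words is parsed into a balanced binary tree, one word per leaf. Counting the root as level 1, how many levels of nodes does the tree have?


In a balanced binary tree with n leaves the deepest leaf is ceil(log2(n)) edges below the root,
so counting node levels inclusive of root and leaves gives ceil(log2(n)) + 1 levels.
log2(197) = 7.6221
ceil(7.6221) = 8
levels = 8 + 1 = 9

9


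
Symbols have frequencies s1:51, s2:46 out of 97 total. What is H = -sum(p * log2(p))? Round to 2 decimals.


Computing entropy H = -sum(p_i * log2(p_i)):
  s1: p = 51/97 = 0.5258, -p*log2(p) = 0.4876
  s2: p = 46/97 = 0.4742, -p*log2(p) = 0.5104
H = sum of terms = 0.9980
Rounded to 2 decimals: 1.00

1.00


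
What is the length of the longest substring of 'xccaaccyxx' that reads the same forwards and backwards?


Scanning 'xccaaccyxx' for palindromic substrings.
Substring at positions 1-6: 'ccaacc'.
Check: reverse('ccaacc') = 'ccaacc' -> palindrome confirmed.
Neighbouring characters ('x' / 'y') break symmetry, so it cannot extend further.
No longer palindromic substring exists; longest length = 6

6


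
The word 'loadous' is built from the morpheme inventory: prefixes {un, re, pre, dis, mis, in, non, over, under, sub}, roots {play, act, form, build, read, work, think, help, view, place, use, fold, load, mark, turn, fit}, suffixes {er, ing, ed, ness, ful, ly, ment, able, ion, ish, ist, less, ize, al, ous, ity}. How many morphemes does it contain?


Segmenting 'loadous' against the inventory:
  'load' -> root (morpheme 1)
  'ous' -> suffix (morpheme 2)
Total morphemes: 2

2


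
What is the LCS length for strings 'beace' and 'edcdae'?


DP table for LCS of 'beace' and 'edcdae':
       e  d  c  d  a  e
    0  0  0  0  0  0  0
  b 0  0  0  0  0  0  0
  e 0  1  1  1  1  1  1
  a 0  1  1  1  1  2  2
  c 0  1  1  2  2  2  2
  e 0  1  1  2  2  2  3
LCS: 'eae'
LCS length = 3

3


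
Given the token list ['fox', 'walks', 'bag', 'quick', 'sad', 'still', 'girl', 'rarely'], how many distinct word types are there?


Listing all tokens and tracking unique types:
  Token 1: 'fox' -> NEW (unique so far: 1)
  Token 2: 'walks' -> NEW (unique so far: 2)
  Token 3: 'bag' -> NEW (unique so far: 3)
  Token 4: 'quick' -> NEW (unique so far: 4)
  Token 5: 'sad' -> NEW (unique so far: 5)
  Token 6: 'still' -> NEW (unique so far: 6)
  Token 7: 'girl' -> NEW (unique so far: 7)
  Token 8: 'rarely' -> NEW (unique so far: 8)
Unique types: ('bag', 'fox', 'girl', 'quick', 'rarely', 'sad', 'still', 'walks')
Vocabulary size: 8

8


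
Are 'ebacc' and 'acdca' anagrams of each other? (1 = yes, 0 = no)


Sort characters of 'ebacc': 'abcce'
Sort characters of 'acdca': 'aaccd'
Sorted forms differ -> they are NOT anagrams
Result: 0

0


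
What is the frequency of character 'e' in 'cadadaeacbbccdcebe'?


Scanning 'cadadaeacbbccdcebe' for 'e':
  Position 6: 'e' -> MATCH (count: 1)
  Position 15: 'e' -> MATCH (count: 2)
  Position 17: 'e' -> MATCH (count: 3)
Total occurrences of 'e': 3

3


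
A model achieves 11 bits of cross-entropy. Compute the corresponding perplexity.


Perplexity formula: PP = 2^H
H = 11
PP = 2^11
PP = 2^11 = 2048

2048


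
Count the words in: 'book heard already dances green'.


Counting words by splitting on spaces:
  Word 1: 'book'
  Word 2: 'heard'
  Word 3: 'already'
  Word 4: 'dances'
  Word 5: 'green'
Total words: 5

5


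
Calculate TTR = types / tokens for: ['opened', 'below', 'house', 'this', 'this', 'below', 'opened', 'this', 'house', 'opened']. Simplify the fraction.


Tokens: 10
Unique types: ('below', 'house', 'opened', 'this') = 4
TTR = 4/10
Simplify: divide both by 2 -> 2/5
TTR = 2/5

2/5


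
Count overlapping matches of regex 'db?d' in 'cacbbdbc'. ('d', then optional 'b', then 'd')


Pattern: db?d means 'd', then optional 'b', then 'd'.
Scanning 'cacbbdbc' position-by-position:
  Pos 0: window 'cac' -> no
  Pos 1: window 'acb' -> no
  Pos 2: window 'cbb' -> no
  Pos 3: window 'bbd' -> no
  Pos 4: window 'bdb' -> no
  Pos 5: window 'dbc' -> no
  Pos 6: window 'bc' -> no
  Pos 7: window 'c' -> no
Total matches: 0

0


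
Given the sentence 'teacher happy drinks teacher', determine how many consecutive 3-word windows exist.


Word trigrams from [4] words:
  Trigram 1: (teacher happy drinks)
  Trigram 2: (happy drinks teacher)
Total word trigrams: 4 - 2 = 2

2


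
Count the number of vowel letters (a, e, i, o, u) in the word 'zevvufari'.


Scanning each character of 'zevvufari':
  Position 1: 'z' -> consonant (running count: 0)
  Position 2: 'e' -> vowel (running count: 1)
  Position 3: 'v' -> consonant (running count: 1)
  Position 4: 'v' -> consonant (running count: 1)
  Position 5: 'u' -> vowel (running count: 2)
  Position 6: 'f' -> consonant (running count: 2)
  Position 7: 'a' -> vowel (running count: 3)
  Position 8: 'r' -> consonant (running count: 3)
  Position 9: 'i' -> vowel (running count: 4)
Total vowels: 4

4


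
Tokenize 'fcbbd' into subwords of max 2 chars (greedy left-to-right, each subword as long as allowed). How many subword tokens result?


'fcbbd' has 5 characters.
Chunking with max size 2:
  Chunk 1: 'fc' (positions 0-1)
  Chunk 2: 'bb' (positions 2-3)
  Chunk 3: 'd' (positions 4-4)
Total chunks: ceil(5 / 2) = 3

3


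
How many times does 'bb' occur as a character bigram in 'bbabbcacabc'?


Scanning 'bbabbcacabc' for bigram 'bb':
  Position 0: 'bb' -> MATCH
  Position 1: 'ba' -> no
  Position 2: 'ab' -> no
  Position 3: 'bb' -> MATCH
  Position 4: 'bc' -> no
  Position 5: 'ca' -> no
  Position 6: 'ac' -> no
  Position 7: 'ca' -> no
  Position 8: 'ab' -> no
  Position 9: 'bc' -> no
Total matches: 2

2


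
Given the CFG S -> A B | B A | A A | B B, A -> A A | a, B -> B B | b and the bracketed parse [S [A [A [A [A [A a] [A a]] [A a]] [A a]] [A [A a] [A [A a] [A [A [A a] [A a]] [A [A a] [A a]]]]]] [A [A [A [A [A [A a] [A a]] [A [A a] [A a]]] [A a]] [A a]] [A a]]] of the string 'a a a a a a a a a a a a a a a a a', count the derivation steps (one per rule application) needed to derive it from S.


Every bracketed nonterminal node [X ...] in the tree is produced by exactly one rule application.
Reading the tree off as a leftmost derivation:
  Step 1: S  =>  A A   (applied S -> A A)
  Step 2: A A  =>  A A A   (applied A -> A A)
  Step 3: A A A  =>  A A A A   (applied A -> A A)
  Step 4: A A A A  =>  A A A A A   (applied A -> A A)
  Step 5: A A A A A  =>  A A A A A A   (applied A -> A A)
  Step 6: A A A A A A  =>  a A A A A A   (applied A -> a)
  Step 7: a A A A A A  =>  a a A A A A   (applied A -> a)
  Step 8: a a A A A A  =>  a a a A A A   (applied A -> a)
  Step 9: a a a A A A  =>  a a a a A A   (applied A -> a)
  Step 10: a a a a A A  =>  a a a a A A A   (applied A -> A A)
  Step 11: a a a a A A A  =>  a a a a a A A   (applied A -> a)
  Step 12: a a a a a A A  =>  a a a a a A A A   (applied A -> A A)
  Step 13: a a a a a A A A  =>  a a a a a a A A   (applied A -> a)
  Step 14: a a a a a a A A  =>  a a a a a a A A A   (applied A -> A A)
  Step 15: a a a a a a A A A  =>  a a a a a a A A A A   (applied A -> A A)
  Step 16: a a a a a a A A A A  =>  a a a a a a a A A A   (applied A -> a)
  Step 17: a a a a a a a A A A  =>  a a a a a a a a A A   (applied A -> a)
  Step 18: a a a a a a a a A A  =>  a a a a a a a a A A A   (applied A -> A A)
  Step 19: a a a a a a a a A A A  =>  a a a a a a a a a A A   (applied A -> a)
  Step 20: a a a a a a a a a A A  =>  a a a a a a a a a a A   (applied A -> a)
  Step 21: a a a a a a a a a a A  =>  a a a a a a a a a a A A   (applied A -> A A)
  Step 22: a a a a a a a a a a A A  =>  a a a a a a a a a a A A A   (applied A -> A A)
  Step 23: a a a a a a a a a a A A A  =>  a a a a a a a a a a A A A A   (applied A -> A A)
  Step 24: a a a a a a a a a a A A A A  =>  a a a a a a a a a a A A A A A   (applied A -> A A)
  Step 25: a a a a a a a a a a A A A A A  =>  a a a a a a a a a a A A A A A A   (applied A -> A A)
  Step 26: a a a a a a a a a a A A A A A A  =>  a a a a a a a a a a a A A A A A   (applied A -> a)
  Step 27: a a a a a a a a a a a A A A A A  =>  a a a a a a a a a a a a A A A A   (applied A -> a)
  Step 28: a a a a a a a a a a a a A A A A  =>  a a a a a a a a a a a a A A A A A   (applied A -> A A)
  Step 29: a a a a a a a a a a a a A A A A A  =>  a a a a a a a a a a a a a A A A A   (applied A -> a)
  Step 30: a a a a a a a a a a a a a A A A A  =>  a a a a a a a a a a a a a a A A A   (applied A -> a)
  Step 31: a a a a a a a a a a a a a a A A A  =>  a a a a a a a a a a a a a a a A A   (applied A -> a)
  Step 32: a a a a a a a a a a a a a a a A A  =>  a a a a a a a a a a a a a a a a A   (applied A -> a)
  Step 33: a a a a a a a a a a a a a a a a A  =>  a a a a a a a a a a a a a a a a a   (applied A -> a)
Final yield: a a a a a a a a a a a a a a a a a
Total rewrite steps: 33

33


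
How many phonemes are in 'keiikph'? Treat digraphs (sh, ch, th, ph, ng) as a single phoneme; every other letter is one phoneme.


Parsing 'keiikph' greedily, digraphs first:
  'k' -> consonant phoneme (phonemes so far: 1)
  'e' -> vowel phoneme (phonemes so far: 2)
  'i' -> vowel phoneme (phonemes so far: 3)
  'i' -> vowel phoneme (phonemes so far: 4)
  'k' -> consonant phoneme (phonemes so far: 5)
  'ph' -> digraph (1 consonant phoneme) (phonemes so far: 6)
Total phonemes: 6

6


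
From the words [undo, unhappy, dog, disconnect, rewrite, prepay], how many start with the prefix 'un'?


Checking each word for prefix 'un':
  'undo' -> YES, starts with 'un' (count: 1)
  'unhappy' -> YES, starts with 'un' (count: 2)
  'dog' -> no (count: 2)
  'disconnect' -> no (count: 2)
  'rewrite' -> no (count: 2)
  'prepay' -> no (count: 2)
Total with prefix 'un': 2

2


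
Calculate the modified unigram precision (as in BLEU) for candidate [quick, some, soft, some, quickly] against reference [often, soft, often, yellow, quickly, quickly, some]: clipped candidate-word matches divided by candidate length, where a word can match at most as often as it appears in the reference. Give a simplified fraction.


Reference word counts: {'often': 2, 'quickly': 2, 'soft': 1, 'some': 1, 'yellow': 1}
Checking each candidate word (with clipping):
  'quick' -> not in reference -> no match (matches: 0)
  'some' -> in reference (ref count 1, used 1/1) -> match (matches: 1)
  'soft' -> in reference (ref count 1, used 1/1) -> match (matches: 2)
  'some' -> ref count 1 already used up (1/1) -> clipped, no match (matches: 2)
  'quickly' -> in reference (ref count 2, used 1/2) -> match (matches: 3)
Clipped matches: 3, Candidate length: 5
Precision = 3/5

3/5


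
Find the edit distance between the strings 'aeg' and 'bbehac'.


Building DP table for s1='aeg' (len 3) and s2='bbehac' (len 6):
       b  b  e  h  a  c
    0  1  2  3  4  5  6
  a 1  1  2  3  4  4  5
  e 2  2  2  2  3  4  5
  g 3  3  3  3  3  4  5
Edit distance = dp[3][6] = 5

5


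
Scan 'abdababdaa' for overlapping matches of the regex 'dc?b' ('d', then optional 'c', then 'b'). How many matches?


Pattern: dc?b means 'd', then optional 'c', then 'b'.
Scanning 'abdababdaa' position-by-position:
  Pos 0: window 'abd' -> no
  Pos 1: window 'bda' -> no
  Pos 2: window 'dab' -> no
  Pos 3: window 'aba' -> no
  Pos 4: window 'bab' -> no
  Pos 5: window 'abd' -> no
  Pos 6: window 'bda' -> no
  Pos 7: window 'daa' -> no
  Pos 8: window 'aa' -> no
  Pos 9: window 'a' -> no
Total matches: 0

0


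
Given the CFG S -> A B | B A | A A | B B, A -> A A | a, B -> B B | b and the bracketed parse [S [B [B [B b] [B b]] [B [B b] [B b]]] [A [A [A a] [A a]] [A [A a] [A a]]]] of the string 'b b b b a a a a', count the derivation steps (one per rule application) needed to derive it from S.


Every bracketed nonterminal node [X ...] in the tree is produced by exactly one rule application.
Reading the tree off as a leftmost derivation:
  Step 1: S  =>  B A   (applied S -> B A)
  Step 2: B A  =>  B B A   (applied B -> B B)
  Step 3: B B A  =>  B B B A   (applied B -> B B)
  Step 4: B B B A  =>  b B B A   (applied B -> b)
  Step 5: b B B A  =>  b b B A   (applied B -> b)
  Step 6: b b B A  =>  b b B B A   (applied B -> B B)
  Step 7: b b B B A  =>  b b b B A   (applied B -> b)
  Step 8: b b b B A  =>  b b b b A   (applied B -> b)
  Step 9: b b b b A  =>  b b b b A A   (applied A -> A A)
  Step 10: b b b b A A  =>  b b b b A A A   (applied A -> A A)
  Step 11: b b b b A A A  =>  b b b b a A A   (applied A -> a)
  Step 12: b b b b a A A  =>  b b b b a a A   (applied A -> a)
  Step 13: b b b b a a A  =>  b b b b a a A A   (applied A -> A A)
  Step 14: b b b b a a A A  =>  b b b b a a a A   (applied A -> a)
  Step 15: b b b b a a a A  =>  b b b b a a a a   (applied A -> a)
Final yield: b b b b a a a a
Total rewrite steps: 15

15


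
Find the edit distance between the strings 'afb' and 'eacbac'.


Building DP table for s1='afb' (len 3) and s2='eacbac' (len 6):
       e  a  c  b  a  c
    0  1  2  3  4  5  6
  a 1  1  1  2  3  4  5
  f 2  2  2  2  3  4  5
  b 3  3  3  3  2  3  4
Edit distance = dp[3][6] = 4

4


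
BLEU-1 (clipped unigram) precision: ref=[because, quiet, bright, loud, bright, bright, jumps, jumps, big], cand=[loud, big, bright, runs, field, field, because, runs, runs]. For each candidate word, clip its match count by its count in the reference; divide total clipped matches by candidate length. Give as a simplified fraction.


Reference word counts: {'because': 1, 'big': 1, 'bright': 3, 'jumps': 2, 'loud': 1, 'quiet': 1}
Checking each candidate word (with clipping):
  'loud' -> in reference (ref count 1, used 1/1) -> match (matches: 1)
  'big' -> in reference (ref count 1, used 1/1) -> match (matches: 2)
  'bright' -> in reference (ref count 3, used 1/3) -> match (matches: 3)
  'runs' -> not in reference -> no match (matches: 3)
  'field' -> not in reference -> no match (matches: 3)
  'field' -> not in reference -> no match (matches: 3)
  'because' -> in reference (ref count 1, used 1/1) -> match (matches: 4)
  'runs' -> not in reference -> no match (matches: 4)
  'runs' -> not in reference -> no match (matches: 4)
Clipped matches: 4, Candidate length: 9
Precision = 4/9

4/9


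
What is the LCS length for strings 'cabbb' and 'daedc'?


DP table for LCS of 'cabbb' and 'daedc':
       d  a  e  d  c
    0  0  0  0  0  0
  c 0  0  0  0  0  1
  a 0  0  1  1  1  1
  b 0  0  1  1  1  1
  b 0  0  1  1  1  1
  b 0  0  1  1  1  1
LCS: 'c'
LCS length = 1

1


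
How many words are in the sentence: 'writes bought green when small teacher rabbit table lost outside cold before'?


Counting words by splitting on spaces:
  Word 1: 'writes'
  Word 2: 'bought'
  Word 3: 'green'
  Word 4: 'when'
  Word 5: 'small'
  Word 6: 'teacher'
  Word 7: 'rabbit'
  Word 8: 'table'
  Word 9: 'lost'
  Word 10: 'outside'
  Word 11: 'cold'
  Word 12: 'before'
Total words: 12

12


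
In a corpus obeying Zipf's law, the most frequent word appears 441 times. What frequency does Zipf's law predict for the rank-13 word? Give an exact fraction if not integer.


Zipf's law: freq(rank) = f1 / rank
f1 = 441, rank = 13
freq = 441 / 13
GCD(441, 13) = 1
Simplified: 441/13

441/13


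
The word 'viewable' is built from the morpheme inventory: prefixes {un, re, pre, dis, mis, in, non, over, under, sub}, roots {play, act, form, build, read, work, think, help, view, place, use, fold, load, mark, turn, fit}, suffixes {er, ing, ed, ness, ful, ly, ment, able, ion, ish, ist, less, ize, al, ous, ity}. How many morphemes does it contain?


Segmenting 'viewable' against the inventory:
  'view' -> root (morpheme 1)
  'able' -> suffix (morpheme 2)
Total morphemes: 2

2


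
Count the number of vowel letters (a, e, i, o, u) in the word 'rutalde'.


Scanning each character of 'rutalde':
  Position 1: 'r' -> consonant (running count: 0)
  Position 2: 'u' -> vowel (running count: 1)
  Position 3: 't' -> consonant (running count: 1)
  Position 4: 'a' -> vowel (running count: 2)
  Position 5: 'l' -> consonant (running count: 2)
  Position 6: 'd' -> consonant (running count: 2)
  Position 7: 'e' -> vowel (running count: 3)
Total vowels: 3

3


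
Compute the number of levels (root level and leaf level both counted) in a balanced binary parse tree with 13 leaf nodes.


In a balanced binary tree with n leaves the deepest leaf is ceil(log2(n)) edges below the root,
so counting node levels inclusive of root and leaves gives ceil(log2(n)) + 1 levels.
log2(13) = 3.7004
ceil(3.7004) = 4
levels = 4 + 1 = 5

5


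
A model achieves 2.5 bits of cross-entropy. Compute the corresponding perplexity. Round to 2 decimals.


Perplexity formula: PP = 2^H
H = 2.5
PP = 2^2.5
Decompose: 2^2.5 = 2^2 * 2^0.5 = 2^2 * sqrt(2)
2^2 = 4, sqrt(2) ~ 1.4142136
PP ~ 4 * 1.4142136 = 5.6568544
Rounded to 2 decimals: 5.66

5.66


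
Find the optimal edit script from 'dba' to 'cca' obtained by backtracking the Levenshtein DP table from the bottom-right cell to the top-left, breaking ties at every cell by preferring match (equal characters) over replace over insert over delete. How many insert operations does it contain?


Edit distance = 2. Backtracking from cell (3, 3) with preference match > replace > insert > delete,
then listing the resulting alignment 'dba' -> 'cca' left to right:
  Step 1: replace d->c
  Step 2: replace b->c
  Step 3: keep 'a'
Total insertions: 0

0


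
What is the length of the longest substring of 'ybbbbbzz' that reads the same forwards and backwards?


Scanning 'ybbbbbzz' for palindromic substrings.
Substring at positions 1-5: 'bbbbb'.
Check: reverse('bbbbb') = 'bbbbb' -> palindrome confirmed.
Neighbouring characters ('y' / 'z') break symmetry, so it cannot extend further.
No longer palindromic substring exists; longest length = 5

5


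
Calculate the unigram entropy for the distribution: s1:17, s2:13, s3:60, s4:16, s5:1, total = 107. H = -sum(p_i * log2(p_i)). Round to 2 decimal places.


Computing entropy H = -sum(p_i * log2(p_i)):
  s1: p = 17/107 = 0.1589, -p*log2(p) = 0.4217
  s2: p = 13/107 = 0.1215, -p*log2(p) = 0.3695
  s3: p = 60/107 = 0.5607, -p*log2(p) = 0.4680
  s4: p = 16/107 = 0.1495, -p*log2(p) = 0.4099
  s5: p = 1/107 = 0.0093, -p*log2(p) = 0.0630
H = sum of terms = 1.7321
Rounded to 2 decimals: 1.73

1.73


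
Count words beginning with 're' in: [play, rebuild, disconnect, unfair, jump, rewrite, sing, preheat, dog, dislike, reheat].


Checking each word for prefix 're':
  'play' -> no (count: 0)
  'rebuild' -> YES, starts with 're' (count: 1)
  'disconnect' -> no (count: 1)
  'unfair' -> no (count: 1)
  'jump' -> no (count: 1)
  'rewrite' -> YES, starts with 're' (count: 2)
  'sing' -> no (count: 2)
  'preheat' -> no (count: 2)
  'dog' -> no (count: 2)
  'dislike' -> no (count: 2)
  'reheat' -> YES, starts with 're' (count: 3)
Total with prefix 're': 3

3


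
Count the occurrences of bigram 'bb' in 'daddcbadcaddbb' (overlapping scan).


Scanning 'daddcbadcaddbb' for bigram 'bb':
  Position 0: 'da' -> no
  Position 1: 'ad' -> no
  Position 2: 'dd' -> no
  Position 3: 'dc' -> no
  Position 4: 'cb' -> no
  Position 5: 'ba' -> no
  Position 6: 'ad' -> no
  Position 7: 'dc' -> no
  Position 8: 'ca' -> no
  Position 9: 'ad' -> no
  Position 10: 'dd' -> no
  Position 11: 'db' -> no
  Position 12: 'bb' -> MATCH
Total matches: 1

1


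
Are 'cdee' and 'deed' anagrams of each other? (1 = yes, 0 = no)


Sort characters of 'cdee': 'cdee'
Sort characters of 'deed': 'ddee'
Sorted forms differ -> they are NOT anagrams
Result: 0

0


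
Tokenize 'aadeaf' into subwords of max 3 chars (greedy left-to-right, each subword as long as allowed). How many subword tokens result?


'aadeaf' has 6 characters.
Chunking with max size 3:
  Chunk 1: 'aad' (positions 0-2)
  Chunk 2: 'eaf' (positions 3-5)
Total chunks: ceil(6 / 3) = 2

2


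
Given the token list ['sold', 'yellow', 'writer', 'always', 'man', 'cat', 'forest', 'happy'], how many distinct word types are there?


Listing all tokens and tracking unique types:
  Token 1: 'sold' -> NEW (unique so far: 1)
  Token 2: 'yellow' -> NEW (unique so far: 2)
  Token 3: 'writer' -> NEW (unique so far: 3)
  Token 4: 'always' -> NEW (unique so far: 4)
  Token 5: 'man' -> NEW (unique so far: 5)
  Token 6: 'cat' -> NEW (unique so far: 6)
  Token 7: 'forest' -> NEW (unique so far: 7)
  Token 8: 'happy' -> NEW (unique so far: 8)
Unique types: ('always', 'cat', 'forest', 'happy', 'man', 'sold', 'writer', 'yellow')
Vocabulary size: 8

8


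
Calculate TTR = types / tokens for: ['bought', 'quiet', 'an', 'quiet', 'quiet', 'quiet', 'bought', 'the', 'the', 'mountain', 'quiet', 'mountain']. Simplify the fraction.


Tokens: 12
Unique types: ('an', 'bought', 'mountain', 'quiet', 'the') = 5
TTR = 5/12
Already in lowest terms.

5/12


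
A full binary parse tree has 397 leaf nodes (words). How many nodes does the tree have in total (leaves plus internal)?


Leaf nodes (terminals): 397
Internal nodes = n - 1 = 397 - 1 = 396
Total = leaves + internal = 397 + 396 = 793

793


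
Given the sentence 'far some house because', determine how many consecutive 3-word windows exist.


Word trigrams from [4] words:
  Trigram 1: (far some house)
  Trigram 2: (some house because)
Total word trigrams: 4 - 2 = 2

2


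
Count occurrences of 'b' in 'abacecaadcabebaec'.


Scanning 'abacecaadcabebaec' for 'b':
  Position 1: 'b' -> MATCH (count: 1)
  Position 11: 'b' -> MATCH (count: 2)
  Position 13: 'b' -> MATCH (count: 3)
Total occurrences of 'b': 3

3


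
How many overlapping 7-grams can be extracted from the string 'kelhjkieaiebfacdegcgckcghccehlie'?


String 'kelhjkieaiebfacdegcgckcghccehlie' has length L = 32.
Number of overlapping n-grams = L - n + 1
Substituting: 32 - 7 + 1 = 26

26


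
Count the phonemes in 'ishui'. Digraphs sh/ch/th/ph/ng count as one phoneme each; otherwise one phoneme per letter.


Parsing 'ishui' greedily, digraphs first:
  'i' -> vowel phoneme (phonemes so far: 1)
  'sh' -> digraph (1 consonant phoneme) (phonemes so far: 2)
  'u' -> vowel phoneme (phonemes so far: 3)
  'i' -> vowel phoneme (phonemes so far: 4)
Total phonemes: 4

4


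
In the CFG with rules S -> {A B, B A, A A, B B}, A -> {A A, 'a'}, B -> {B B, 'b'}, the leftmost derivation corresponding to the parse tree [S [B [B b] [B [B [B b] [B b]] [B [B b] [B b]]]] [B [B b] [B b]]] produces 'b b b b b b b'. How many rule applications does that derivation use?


Every bracketed nonterminal node [X ...] in the tree is produced by exactly one rule application.
Reading the tree off as a leftmost derivation:
  Step 1: S  =>  B B   (applied S -> B B)
  Step 2: B B  =>  B B B   (applied B -> B B)
  Step 3: B B B  =>  b B B   (applied B -> b)
  Step 4: b B B  =>  b B B B   (applied B -> B B)
  Step 5: b B B B  =>  b B B B B   (applied B -> B B)
  Step 6: b B B B B  =>  b b B B B   (applied B -> b)
  Step 7: b b B B B  =>  b b b B B   (applied B -> b)
  Step 8: b b b B B  =>  b b b B B B   (applied B -> B B)
  Step 9: b b b B B B  =>  b b b b B B   (applied B -> b)
  Step 10: b b b b B B  =>  b b b b b B   (applied B -> b)
  Step 11: b b b b b B  =>  b b b b b B B   (applied B -> B B)
  Step 12: b b b b b B B  =>  b b b b b b B   (applied B -> b)
  Step 13: b b b b b b B  =>  b b b b b b b   (applied B -> b)
Final yield: b b b b b b b
Total rewrite steps: 13

13


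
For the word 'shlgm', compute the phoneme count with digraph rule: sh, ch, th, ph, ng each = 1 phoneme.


Parsing 'shlgm' greedily, digraphs first:
  'sh' -> digraph (1 consonant phoneme) (phonemes so far: 1)
  'l' -> consonant phoneme (phonemes so far: 2)
  'g' -> consonant phoneme (phonemes so far: 3)
  'm' -> consonant phoneme (phonemes so far: 4)
Total phonemes: 4

4


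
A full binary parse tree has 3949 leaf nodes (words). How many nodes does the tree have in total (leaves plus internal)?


Leaf nodes (terminals): 3949
Internal nodes = n - 1 = 3949 - 1 = 3948
Total = leaves + internal = 3949 + 3948 = 7897

7897


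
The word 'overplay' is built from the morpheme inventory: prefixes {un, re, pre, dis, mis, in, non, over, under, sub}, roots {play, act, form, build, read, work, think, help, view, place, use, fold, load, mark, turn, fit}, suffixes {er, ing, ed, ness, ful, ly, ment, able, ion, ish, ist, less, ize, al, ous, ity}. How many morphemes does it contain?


Segmenting 'overplay' against the inventory:
  'over' -> prefix (morpheme 1)
  'play' -> root (morpheme 2)
Total morphemes: 2

2


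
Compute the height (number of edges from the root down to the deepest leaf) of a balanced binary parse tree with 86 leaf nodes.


In a balanced binary tree with n leaves the deepest leaf is ceil(log2(n)) edges below the root.
log2(86) = 6.4263
ceil(6.4263) = 7
height (edges) = 7

7


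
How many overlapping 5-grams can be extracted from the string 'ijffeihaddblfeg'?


String 'ijffeihaddblfeg' has length L = 15.
Number of overlapping n-grams = L - n + 1
Substituting: 15 - 5 + 1 = 11

11


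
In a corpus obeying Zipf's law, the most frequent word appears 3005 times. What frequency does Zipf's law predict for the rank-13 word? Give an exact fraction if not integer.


Zipf's law: freq(rank) = f1 / rank
f1 = 3005, rank = 13
freq = 3005 / 13
GCD(3005, 13) = 1
Simplified: 3005/13

3005/13


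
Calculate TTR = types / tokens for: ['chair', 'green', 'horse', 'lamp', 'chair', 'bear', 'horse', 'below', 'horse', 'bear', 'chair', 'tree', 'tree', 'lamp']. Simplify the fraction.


Tokens: 14
Unique types: ('bear', 'below', 'chair', 'green', 'horse', 'lamp', 'tree') = 7
TTR = 7/14
Simplify: divide both by 7 -> 1/2
TTR = 1/2

1/2


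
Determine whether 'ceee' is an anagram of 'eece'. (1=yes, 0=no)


Sort characters of 'ceee': 'ceee'
Sort characters of 'eece': 'ceee'
Sorted forms match -> they ARE anagrams
Result: 1

1


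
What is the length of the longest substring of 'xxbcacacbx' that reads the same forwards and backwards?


Scanning 'xxbcacacbx' for palindromic substrings.
Substring at positions 1-9: 'xbcacacbx'.
Check: reverse('xbcacacbx') = 'xbcacacbx' -> palindrome confirmed.
Neighbouring characters ('x' / '-') break symmetry, so it cannot extend further.
No longer palindromic substring exists; longest length = 9

9


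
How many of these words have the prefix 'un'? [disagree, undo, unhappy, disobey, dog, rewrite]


Checking each word for prefix 'un':
  'disagree' -> no (count: 0)
  'undo' -> YES, starts with 'un' (count: 1)
  'unhappy' -> YES, starts with 'un' (count: 2)
  'disobey' -> no (count: 2)
  'dog' -> no (count: 2)
  'rewrite' -> no (count: 2)
Total with prefix 'un': 2

2
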